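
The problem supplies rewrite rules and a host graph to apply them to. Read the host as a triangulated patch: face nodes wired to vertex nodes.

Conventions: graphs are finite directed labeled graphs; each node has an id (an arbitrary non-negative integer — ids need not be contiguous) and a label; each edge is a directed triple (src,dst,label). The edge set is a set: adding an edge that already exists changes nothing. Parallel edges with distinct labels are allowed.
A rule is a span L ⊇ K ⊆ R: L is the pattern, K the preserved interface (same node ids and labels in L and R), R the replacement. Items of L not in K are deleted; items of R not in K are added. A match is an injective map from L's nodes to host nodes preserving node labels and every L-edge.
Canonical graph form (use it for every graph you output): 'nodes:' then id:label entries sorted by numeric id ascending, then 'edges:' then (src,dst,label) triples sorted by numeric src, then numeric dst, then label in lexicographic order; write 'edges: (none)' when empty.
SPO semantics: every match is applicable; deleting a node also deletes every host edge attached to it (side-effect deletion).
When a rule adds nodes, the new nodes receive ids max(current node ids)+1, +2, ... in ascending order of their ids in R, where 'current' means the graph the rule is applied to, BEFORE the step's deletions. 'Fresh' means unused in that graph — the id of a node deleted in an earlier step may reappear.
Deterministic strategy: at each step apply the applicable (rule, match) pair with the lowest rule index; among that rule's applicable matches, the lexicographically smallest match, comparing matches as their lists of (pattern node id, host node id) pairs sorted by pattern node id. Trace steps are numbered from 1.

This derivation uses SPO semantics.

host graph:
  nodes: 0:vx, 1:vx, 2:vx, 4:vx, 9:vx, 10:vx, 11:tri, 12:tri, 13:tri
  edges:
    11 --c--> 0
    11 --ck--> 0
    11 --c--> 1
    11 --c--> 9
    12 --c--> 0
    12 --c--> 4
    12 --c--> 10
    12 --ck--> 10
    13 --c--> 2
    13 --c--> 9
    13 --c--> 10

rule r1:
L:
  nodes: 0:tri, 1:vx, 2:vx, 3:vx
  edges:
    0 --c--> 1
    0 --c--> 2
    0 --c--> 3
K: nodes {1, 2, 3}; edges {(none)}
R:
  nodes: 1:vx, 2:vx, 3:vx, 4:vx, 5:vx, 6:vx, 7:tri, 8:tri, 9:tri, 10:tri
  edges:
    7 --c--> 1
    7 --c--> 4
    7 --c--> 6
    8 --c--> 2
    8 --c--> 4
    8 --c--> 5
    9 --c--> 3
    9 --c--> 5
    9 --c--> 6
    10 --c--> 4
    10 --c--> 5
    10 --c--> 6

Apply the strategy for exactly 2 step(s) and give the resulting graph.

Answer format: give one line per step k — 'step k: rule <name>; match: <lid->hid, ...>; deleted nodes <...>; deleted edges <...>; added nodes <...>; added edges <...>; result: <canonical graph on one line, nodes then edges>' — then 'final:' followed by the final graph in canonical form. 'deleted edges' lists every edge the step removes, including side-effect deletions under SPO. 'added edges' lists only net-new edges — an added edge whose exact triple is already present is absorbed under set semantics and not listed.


step 1: rule r1; match: 0->11, 1->0, 2->1, 3->9; deleted nodes 11; deleted edges (11,0,c); (11,0,ck); (11,1,c); (11,9,c); added nodes 14, 15, 16, 17, 18, 19, 20; added edges (17,0,c); (17,14,c); (17,16,c); (18,1,c); (18,14,c); (18,15,c); (19,9,c); (19,15,c); (19,16,c); (20,14,c); (20,15,c); (20,16,c); result: nodes: 0:vx, 1:vx, 2:vx, 4:vx, 9:vx, 10:vx, 12:tri, 13:tri, 14:vx, 15:vx, 16:vx, 17:tri, 18:tri, 19:tri, 20:tri edges: (12,0,c); (12,4,c); (12,10,c); (12,10,ck); (13,2,c); (13,9,c); (13,10,c); (17,0,c); (17,14,c); (17,16,c); (18,1,c); (18,14,c); (18,15,c); (19,9,c); (19,15,c); (19,16,c); (20,14,c); (20,15,c); (20,16,c)
step 2: rule r1; match: 0->12, 1->0, 2->4, 3->10; deleted nodes 12; deleted edges (12,0,c); (12,4,c); (12,10,c); (12,10,ck); added nodes 21, 22, 23, 24, 25, 26, 27; added edges (24,0,c); (24,21,c); (24,23,c); (25,4,c); (25,21,c); (25,22,c); (26,10,c); (26,22,c); (26,23,c); (27,21,c); (27,22,c); (27,23,c); result: nodes: 0:vx, 1:vx, 2:vx, 4:vx, 9:vx, 10:vx, 13:tri, 14:vx, 15:vx, 16:vx, 17:tri, 18:tri, 19:tri, 20:tri, 21:vx, 22:vx, 23:vx, 24:tri, 25:tri, 26:tri, 27:tri edges: (13,2,c); (13,9,c); (13,10,c); (17,0,c); (17,14,c); (17,16,c); (18,1,c); (18,14,c); (18,15,c); (19,9,c); (19,15,c); (19,16,c); (20,14,c); (20,15,c); (20,16,c); (24,0,c); (24,21,c); (24,23,c); (25,4,c); (25,21,c); (25,22,c); (26,10,c); (26,22,c); (26,23,c); (27,21,c); (27,22,c); (27,23,c)
final:
nodes: 0:vx, 1:vx, 2:vx, 4:vx, 9:vx, 10:vx, 13:tri, 14:vx, 15:vx, 16:vx, 17:tri, 18:tri, 19:tri, 20:tri, 21:vx, 22:vx, 23:vx, 24:tri, 25:tri, 26:tri, 27:tri
edges: (13,2,c); (13,9,c); (13,10,c); (17,0,c); (17,14,c); (17,16,c); (18,1,c); (18,14,c); (18,15,c); (19,9,c); (19,15,c); (19,16,c); (20,14,c); (20,15,c); (20,16,c); (24,0,c); (24,21,c); (24,23,c); (25,4,c); (25,21,c); (25,22,c); (26,10,c); (26,22,c); (26,23,c); (27,21,c); (27,22,c); (27,23,c)


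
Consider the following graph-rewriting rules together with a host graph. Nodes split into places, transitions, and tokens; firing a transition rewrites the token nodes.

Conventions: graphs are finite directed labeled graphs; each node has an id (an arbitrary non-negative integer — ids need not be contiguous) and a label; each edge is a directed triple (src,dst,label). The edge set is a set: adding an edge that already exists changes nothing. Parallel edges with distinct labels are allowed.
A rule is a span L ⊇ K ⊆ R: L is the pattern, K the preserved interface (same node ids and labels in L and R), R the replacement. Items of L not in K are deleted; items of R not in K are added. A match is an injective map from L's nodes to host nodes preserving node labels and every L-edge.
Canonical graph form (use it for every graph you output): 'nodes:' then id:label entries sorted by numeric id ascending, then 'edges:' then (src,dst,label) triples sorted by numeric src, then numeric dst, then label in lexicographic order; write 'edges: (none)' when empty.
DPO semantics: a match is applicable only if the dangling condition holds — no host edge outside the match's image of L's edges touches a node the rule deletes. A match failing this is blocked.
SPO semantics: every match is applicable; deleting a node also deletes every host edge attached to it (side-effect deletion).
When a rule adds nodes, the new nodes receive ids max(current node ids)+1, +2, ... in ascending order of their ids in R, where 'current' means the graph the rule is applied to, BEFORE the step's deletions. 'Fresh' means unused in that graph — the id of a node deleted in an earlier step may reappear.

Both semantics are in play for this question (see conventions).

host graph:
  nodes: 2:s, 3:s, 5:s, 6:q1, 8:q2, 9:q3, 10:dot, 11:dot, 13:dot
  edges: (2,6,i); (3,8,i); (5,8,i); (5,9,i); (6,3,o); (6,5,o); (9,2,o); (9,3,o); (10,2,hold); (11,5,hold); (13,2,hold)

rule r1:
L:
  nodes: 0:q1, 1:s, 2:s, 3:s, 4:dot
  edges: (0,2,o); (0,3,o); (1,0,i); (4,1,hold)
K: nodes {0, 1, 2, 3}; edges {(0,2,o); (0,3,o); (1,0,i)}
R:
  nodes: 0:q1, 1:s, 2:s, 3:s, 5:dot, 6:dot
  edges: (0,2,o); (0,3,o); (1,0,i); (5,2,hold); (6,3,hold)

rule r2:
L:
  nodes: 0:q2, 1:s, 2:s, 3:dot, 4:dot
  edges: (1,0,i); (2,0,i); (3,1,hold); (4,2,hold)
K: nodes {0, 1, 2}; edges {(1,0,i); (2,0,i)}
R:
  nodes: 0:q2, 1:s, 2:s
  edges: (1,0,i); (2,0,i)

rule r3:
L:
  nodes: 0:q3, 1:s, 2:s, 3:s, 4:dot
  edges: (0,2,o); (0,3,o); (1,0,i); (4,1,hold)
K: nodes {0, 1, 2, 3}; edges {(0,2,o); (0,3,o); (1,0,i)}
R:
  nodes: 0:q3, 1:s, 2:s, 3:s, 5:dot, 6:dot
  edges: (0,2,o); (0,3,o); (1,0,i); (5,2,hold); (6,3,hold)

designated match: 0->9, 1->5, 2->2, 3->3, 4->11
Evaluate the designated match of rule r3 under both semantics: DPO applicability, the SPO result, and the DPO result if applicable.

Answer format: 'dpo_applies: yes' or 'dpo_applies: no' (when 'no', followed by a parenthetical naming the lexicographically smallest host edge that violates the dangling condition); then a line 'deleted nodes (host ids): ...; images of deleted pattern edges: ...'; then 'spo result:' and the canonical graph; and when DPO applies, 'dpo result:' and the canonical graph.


dpo_applies: yes
deleted nodes (host ids): 11; images of deleted pattern edges: (11,5,hold)
spo result:
nodes: 2:s, 3:s, 5:s, 6:q1, 8:q2, 9:q3, 10:dot, 13:dot, 14:dot, 15:dot
edges: (2,6,i); (3,8,i); (5,8,i); (5,9,i); (6,3,o); (6,5,o); (9,2,o); (9,3,o); (10,2,hold); (13,2,hold); (14,2,hold); (15,3,hold)
dpo result:
nodes: 2:s, 3:s, 5:s, 6:q1, 8:q2, 9:q3, 10:dot, 13:dot, 14:dot, 15:dot
edges: (2,6,i); (3,8,i); (5,8,i); (5,9,i); (6,3,o); (6,5,o); (9,2,o); (9,3,o); (10,2,hold); (13,2,hold); (14,2,hold); (15,3,hold)


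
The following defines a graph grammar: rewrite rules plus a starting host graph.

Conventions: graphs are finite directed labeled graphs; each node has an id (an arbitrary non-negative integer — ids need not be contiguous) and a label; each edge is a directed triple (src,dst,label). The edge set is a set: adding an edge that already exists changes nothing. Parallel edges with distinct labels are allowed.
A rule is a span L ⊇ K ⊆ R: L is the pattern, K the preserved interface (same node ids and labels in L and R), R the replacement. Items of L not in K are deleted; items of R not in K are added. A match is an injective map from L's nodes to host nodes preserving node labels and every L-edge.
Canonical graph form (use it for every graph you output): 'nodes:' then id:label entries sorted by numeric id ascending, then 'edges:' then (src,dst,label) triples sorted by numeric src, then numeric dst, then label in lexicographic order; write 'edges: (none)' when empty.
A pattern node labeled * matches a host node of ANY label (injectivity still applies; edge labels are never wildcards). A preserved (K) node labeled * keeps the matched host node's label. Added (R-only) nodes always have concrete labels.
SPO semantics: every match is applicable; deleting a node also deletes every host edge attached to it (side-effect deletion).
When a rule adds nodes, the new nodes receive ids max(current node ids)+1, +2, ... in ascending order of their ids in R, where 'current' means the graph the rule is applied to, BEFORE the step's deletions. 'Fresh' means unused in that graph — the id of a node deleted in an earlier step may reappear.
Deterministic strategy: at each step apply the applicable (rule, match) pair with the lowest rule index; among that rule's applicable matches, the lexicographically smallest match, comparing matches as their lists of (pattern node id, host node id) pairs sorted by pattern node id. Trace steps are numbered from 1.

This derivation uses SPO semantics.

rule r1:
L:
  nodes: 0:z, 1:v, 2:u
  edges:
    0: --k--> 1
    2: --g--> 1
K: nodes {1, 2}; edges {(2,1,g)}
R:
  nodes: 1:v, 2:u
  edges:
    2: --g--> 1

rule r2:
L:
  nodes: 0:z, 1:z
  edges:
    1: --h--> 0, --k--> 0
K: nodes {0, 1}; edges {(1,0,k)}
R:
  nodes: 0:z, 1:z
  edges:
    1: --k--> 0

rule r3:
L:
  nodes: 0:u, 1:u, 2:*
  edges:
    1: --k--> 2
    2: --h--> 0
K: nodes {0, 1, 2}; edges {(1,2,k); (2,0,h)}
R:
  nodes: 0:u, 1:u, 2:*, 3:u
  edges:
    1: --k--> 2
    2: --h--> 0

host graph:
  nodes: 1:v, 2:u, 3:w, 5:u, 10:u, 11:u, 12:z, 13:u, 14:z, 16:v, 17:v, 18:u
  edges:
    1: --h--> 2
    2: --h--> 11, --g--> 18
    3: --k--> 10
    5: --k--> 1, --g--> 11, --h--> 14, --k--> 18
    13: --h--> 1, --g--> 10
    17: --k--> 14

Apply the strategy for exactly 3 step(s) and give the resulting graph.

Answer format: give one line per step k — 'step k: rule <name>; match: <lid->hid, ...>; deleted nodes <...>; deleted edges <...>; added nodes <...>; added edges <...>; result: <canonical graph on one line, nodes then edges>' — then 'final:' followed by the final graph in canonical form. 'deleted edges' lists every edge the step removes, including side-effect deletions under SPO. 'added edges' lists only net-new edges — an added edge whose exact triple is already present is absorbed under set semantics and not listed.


step 1: rule r3; match: 0->2, 1->5, 2->1; deleted nodes (none); deleted edges (none); added nodes 19; added edges (none); result: nodes: 1:v, 2:u, 3:w, 5:u, 10:u, 11:u, 12:z, 13:u, 14:z, 16:v, 17:v, 18:u, 19:u edges: (1,2,h); (2,11,h); (2,18,g); (3,10,k); (5,1,k); (5,11,g); (5,14,h); (5,18,k); (13,1,h); (13,10,g); (17,14,k)
step 2: rule r3; match: 0->2, 1->5, 2->1; deleted nodes (none); deleted edges (none); added nodes 20; added edges (none); result: nodes: 1:v, 2:u, 3:w, 5:u, 10:u, 11:u, 12:z, 13:u, 14:z, 16:v, 17:v, 18:u, 19:u, 20:u edges: (1,2,h); (2,11,h); (2,18,g); (3,10,k); (5,1,k); (5,11,g); (5,14,h); (5,18,k); (13,1,h); (13,10,g); (17,14,k)
step 3: rule r3; match: 0->2, 1->5, 2->1; deleted nodes (none); deleted edges (none); added nodes 21; added edges (none); result: nodes: 1:v, 2:u, 3:w, 5:u, 10:u, 11:u, 12:z, 13:u, 14:z, 16:v, 17:v, 18:u, 19:u, 20:u, 21:u edges: (1,2,h); (2,11,h); (2,18,g); (3,10,k); (5,1,k); (5,11,g); (5,14,h); (5,18,k); (13,1,h); (13,10,g); (17,14,k)
final:
nodes: 1:v, 2:u, 3:w, 5:u, 10:u, 11:u, 12:z, 13:u, 14:z, 16:v, 17:v, 18:u, 19:u, 20:u, 21:u
edges: (1,2,h); (2,11,h); (2,18,g); (3,10,k); (5,1,k); (5,11,g); (5,14,h); (5,18,k); (13,1,h); (13,10,g); (17,14,k)


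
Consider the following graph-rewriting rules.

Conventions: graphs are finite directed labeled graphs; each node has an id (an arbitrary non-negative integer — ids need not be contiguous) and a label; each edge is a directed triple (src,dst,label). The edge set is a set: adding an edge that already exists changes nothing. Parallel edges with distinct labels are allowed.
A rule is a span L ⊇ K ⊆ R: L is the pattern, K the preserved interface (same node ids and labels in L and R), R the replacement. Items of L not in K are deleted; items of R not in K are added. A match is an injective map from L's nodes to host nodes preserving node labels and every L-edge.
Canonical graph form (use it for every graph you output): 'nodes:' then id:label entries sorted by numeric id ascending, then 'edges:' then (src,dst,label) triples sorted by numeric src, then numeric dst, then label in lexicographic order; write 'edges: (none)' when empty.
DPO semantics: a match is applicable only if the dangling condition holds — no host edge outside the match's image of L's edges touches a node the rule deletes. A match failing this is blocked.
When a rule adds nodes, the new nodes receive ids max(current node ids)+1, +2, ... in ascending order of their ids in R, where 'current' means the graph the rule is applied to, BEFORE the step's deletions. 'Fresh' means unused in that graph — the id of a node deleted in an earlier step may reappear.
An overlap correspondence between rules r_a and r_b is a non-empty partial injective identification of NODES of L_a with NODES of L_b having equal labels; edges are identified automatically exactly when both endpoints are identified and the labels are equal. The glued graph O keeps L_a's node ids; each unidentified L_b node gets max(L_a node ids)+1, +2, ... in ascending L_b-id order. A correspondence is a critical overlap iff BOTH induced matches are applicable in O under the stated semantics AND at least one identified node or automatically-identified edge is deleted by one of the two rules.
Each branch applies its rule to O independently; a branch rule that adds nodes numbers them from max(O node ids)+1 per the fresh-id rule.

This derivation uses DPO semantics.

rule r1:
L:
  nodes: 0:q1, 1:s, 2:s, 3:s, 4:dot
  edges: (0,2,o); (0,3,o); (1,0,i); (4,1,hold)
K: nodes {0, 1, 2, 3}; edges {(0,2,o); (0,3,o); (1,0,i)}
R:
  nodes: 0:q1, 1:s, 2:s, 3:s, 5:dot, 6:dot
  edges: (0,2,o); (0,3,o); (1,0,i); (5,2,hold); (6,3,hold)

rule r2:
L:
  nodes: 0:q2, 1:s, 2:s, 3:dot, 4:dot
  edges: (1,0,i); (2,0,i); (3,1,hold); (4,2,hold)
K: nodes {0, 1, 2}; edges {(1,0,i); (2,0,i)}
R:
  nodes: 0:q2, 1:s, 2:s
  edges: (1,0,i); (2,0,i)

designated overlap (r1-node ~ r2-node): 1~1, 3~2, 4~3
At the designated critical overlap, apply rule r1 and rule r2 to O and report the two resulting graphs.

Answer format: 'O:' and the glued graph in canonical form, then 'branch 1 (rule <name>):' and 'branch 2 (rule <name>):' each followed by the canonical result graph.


O:
nodes: 0:q1, 1:s, 2:s, 3:s, 4:dot, 5:q2, 6:dot
edges: (0,2,o); (0,3,o); (1,0,i); (1,5,i); (3,5,i); (4,1,hold); (6,3,hold)
branch 1 (rule r1):
nodes: 0:q1, 1:s, 2:s, 3:s, 5:q2, 6:dot, 7:dot, 8:dot
edges: (0,2,o); (0,3,o); (1,0,i); (1,5,i); (3,5,i); (6,3,hold); (7,2,hold); (8,3,hold)
branch 2 (rule r2):
nodes: 0:q1, 1:s, 2:s, 3:s, 5:q2
edges: (0,2,o); (0,3,o); (1,0,i); (1,5,i); (3,5,i)


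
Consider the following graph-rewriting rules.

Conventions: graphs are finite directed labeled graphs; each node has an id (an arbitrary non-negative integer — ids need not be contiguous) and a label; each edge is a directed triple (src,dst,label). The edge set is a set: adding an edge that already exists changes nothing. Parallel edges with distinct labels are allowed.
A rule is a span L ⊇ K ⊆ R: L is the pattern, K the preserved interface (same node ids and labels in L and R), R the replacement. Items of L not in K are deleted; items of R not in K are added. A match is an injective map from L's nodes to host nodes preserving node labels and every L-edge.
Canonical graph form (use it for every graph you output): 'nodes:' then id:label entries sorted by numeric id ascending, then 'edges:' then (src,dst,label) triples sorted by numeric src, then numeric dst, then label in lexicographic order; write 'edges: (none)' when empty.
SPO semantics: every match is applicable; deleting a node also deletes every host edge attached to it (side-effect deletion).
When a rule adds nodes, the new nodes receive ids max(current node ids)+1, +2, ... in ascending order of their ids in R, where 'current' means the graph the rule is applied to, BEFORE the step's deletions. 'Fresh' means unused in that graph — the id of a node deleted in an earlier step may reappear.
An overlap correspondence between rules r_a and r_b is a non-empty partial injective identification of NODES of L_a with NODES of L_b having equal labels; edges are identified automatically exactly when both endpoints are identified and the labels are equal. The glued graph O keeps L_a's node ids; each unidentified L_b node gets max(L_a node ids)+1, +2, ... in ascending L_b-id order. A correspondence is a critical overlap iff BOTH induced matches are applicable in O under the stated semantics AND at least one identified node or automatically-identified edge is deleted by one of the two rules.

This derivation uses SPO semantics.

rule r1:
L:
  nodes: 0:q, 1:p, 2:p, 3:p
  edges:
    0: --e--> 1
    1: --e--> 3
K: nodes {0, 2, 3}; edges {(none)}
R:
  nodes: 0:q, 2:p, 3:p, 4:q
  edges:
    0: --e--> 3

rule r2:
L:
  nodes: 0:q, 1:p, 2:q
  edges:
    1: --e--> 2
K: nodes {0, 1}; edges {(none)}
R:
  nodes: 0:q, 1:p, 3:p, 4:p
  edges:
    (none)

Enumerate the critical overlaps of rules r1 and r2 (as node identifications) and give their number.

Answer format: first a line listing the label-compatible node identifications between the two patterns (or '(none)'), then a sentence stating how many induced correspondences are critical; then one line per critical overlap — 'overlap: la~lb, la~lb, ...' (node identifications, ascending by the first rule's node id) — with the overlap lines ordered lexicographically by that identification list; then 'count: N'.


label-compatible node identifications between L(r1) and L(r2): 0~0, 0~2, 1~1, 2~1, 3~1
6 of the induced correspondences are critical overlaps of r1 and r2.
overlap: 0~0, 1~1
overlap: 0~2
overlap: 0~2, 1~1
overlap: 0~2, 2~1
overlap: 0~2, 3~1
overlap: 1~1
count: 6


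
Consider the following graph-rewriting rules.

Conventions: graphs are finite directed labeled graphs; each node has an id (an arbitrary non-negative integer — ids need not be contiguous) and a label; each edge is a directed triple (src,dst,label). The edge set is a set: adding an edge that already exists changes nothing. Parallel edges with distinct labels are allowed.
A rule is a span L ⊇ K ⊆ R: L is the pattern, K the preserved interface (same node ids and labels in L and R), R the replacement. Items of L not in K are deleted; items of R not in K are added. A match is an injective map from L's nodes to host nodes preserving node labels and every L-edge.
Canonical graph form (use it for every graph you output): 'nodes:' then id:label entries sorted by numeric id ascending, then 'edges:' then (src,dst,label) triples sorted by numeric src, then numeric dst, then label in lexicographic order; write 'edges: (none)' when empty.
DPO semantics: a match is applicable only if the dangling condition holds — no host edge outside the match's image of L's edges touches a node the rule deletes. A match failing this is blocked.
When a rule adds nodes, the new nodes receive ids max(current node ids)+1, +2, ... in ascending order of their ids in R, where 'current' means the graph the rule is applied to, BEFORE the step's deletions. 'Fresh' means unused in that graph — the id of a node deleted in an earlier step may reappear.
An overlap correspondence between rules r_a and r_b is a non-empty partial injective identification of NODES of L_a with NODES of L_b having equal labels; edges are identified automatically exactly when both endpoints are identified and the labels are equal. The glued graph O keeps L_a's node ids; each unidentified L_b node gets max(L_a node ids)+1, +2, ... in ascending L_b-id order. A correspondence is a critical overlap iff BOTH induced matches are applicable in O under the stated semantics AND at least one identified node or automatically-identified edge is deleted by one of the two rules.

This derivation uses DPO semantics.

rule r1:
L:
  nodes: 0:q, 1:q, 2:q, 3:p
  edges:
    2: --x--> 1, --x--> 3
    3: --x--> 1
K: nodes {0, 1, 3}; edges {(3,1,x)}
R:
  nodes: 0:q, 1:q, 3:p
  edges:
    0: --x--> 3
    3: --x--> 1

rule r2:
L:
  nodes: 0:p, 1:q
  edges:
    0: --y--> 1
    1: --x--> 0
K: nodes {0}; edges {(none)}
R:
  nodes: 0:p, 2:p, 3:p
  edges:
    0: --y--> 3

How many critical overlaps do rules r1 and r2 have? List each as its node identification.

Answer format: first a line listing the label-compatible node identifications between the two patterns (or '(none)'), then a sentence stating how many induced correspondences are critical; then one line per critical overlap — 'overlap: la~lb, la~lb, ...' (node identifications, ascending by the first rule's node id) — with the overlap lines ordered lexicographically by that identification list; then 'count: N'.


label-compatible node identifications between L(r1) and L(r2): 0~1, 1~1, 2~1, 3~0
2 of the induced correspondences are critical overlaps of r1 and r2.
overlap: 0~1
overlap: 0~1, 3~0
count: 2


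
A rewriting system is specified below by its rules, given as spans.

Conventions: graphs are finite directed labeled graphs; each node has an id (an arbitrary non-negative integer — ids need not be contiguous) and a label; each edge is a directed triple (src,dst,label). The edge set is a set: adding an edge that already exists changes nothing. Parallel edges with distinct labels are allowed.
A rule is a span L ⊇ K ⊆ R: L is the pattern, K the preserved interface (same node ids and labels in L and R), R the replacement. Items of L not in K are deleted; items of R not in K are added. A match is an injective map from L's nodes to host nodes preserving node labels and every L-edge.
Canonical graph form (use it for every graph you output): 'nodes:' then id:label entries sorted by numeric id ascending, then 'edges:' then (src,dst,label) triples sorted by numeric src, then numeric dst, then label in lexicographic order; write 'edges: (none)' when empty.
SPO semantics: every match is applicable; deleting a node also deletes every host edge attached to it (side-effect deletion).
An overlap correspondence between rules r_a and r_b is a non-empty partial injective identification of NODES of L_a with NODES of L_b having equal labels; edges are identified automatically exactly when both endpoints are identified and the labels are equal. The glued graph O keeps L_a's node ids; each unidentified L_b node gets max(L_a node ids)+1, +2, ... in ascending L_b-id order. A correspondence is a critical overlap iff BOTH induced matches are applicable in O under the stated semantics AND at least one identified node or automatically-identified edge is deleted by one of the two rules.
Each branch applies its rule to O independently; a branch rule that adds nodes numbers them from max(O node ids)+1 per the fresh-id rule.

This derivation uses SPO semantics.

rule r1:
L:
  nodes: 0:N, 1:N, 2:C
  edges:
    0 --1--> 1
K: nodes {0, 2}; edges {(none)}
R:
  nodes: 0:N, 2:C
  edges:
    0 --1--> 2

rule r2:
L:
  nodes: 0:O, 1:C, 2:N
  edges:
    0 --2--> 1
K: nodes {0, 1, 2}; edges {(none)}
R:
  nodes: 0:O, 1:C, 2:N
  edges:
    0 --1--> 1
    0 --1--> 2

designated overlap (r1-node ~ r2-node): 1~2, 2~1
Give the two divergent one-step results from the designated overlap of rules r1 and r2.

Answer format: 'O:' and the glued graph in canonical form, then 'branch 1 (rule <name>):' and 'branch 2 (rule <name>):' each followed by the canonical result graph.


O:
nodes: 0:N, 1:N, 2:C, 3:O
edges: (0,1,1); (3,2,2)
branch 1 (rule r1):
nodes: 0:N, 2:C, 3:O
edges: (0,2,1); (3,2,2)
branch 2 (rule r2):
nodes: 0:N, 1:N, 2:C, 3:O
edges: (0,1,1); (3,1,1); (3,2,1)


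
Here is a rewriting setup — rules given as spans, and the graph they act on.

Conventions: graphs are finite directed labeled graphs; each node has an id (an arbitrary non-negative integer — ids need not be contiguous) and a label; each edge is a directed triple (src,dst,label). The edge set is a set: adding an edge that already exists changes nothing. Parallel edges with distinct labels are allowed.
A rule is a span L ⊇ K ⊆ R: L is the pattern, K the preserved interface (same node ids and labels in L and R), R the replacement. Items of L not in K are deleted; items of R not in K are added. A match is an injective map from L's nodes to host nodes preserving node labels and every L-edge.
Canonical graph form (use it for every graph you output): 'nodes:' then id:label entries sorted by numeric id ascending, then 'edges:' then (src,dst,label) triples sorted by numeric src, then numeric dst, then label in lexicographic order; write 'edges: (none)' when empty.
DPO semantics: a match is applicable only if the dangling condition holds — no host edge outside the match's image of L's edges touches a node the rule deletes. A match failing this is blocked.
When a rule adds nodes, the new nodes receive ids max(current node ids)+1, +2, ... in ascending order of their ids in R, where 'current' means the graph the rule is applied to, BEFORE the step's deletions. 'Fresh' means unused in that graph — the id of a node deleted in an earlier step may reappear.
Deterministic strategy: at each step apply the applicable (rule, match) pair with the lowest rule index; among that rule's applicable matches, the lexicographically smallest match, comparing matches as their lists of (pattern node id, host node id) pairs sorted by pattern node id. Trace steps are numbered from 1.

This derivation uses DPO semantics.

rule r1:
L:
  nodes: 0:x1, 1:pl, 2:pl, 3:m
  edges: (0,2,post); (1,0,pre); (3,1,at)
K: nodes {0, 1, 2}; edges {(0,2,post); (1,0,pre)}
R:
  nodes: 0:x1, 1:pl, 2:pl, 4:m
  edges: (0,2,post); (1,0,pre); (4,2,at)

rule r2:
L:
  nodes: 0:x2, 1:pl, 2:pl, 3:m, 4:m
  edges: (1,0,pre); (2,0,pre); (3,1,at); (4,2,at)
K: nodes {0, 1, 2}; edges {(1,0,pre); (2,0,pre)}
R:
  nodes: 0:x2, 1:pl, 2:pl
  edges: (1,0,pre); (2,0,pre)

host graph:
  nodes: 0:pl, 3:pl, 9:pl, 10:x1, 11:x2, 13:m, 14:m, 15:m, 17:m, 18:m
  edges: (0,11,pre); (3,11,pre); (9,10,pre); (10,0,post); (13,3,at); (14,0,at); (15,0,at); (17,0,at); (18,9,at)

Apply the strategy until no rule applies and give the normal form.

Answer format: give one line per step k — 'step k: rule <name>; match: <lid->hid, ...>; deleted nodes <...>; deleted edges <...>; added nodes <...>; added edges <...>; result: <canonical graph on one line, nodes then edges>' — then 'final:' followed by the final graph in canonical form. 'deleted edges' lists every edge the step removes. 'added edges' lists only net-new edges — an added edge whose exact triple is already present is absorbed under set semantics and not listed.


step 1: rule r1; match: 0->10, 1->9, 2->0, 3->18; deleted nodes 18; deleted edges (18,9,at); added nodes 19; added edges (19,0,at); result: nodes: 0:pl, 3:pl, 9:pl, 10:x1, 11:x2, 13:m, 14:m, 15:m, 17:m, 19:m edges: (0,11,pre); (3,11,pre); (9,10,pre); (10,0,post); (13,3,at); (14,0,at); (15,0,at); (17,0,at); (19,0,at)
step 2: rule r2; match: 0->11, 1->0, 2->3, 3->14, 4->13; deleted nodes 13, 14; deleted edges (13,3,at); (14,0,at); added nodes (none); added edges (none); result: nodes: 0:pl, 3:pl, 9:pl, 10:x1, 11:x2, 15:m, 17:m, 19:m edges: (0,11,pre); (3,11,pre); (9,10,pre); (10,0,post); (15,0,at); (17,0,at); (19,0,at)
final:
nodes: 0:pl, 3:pl, 9:pl, 10:x1, 11:x2, 15:m, 17:m, 19:m
edges: (0,11,pre); (3,11,pre); (9,10,pre); (10,0,post); (15,0,at); (17,0,at); (19,0,at)


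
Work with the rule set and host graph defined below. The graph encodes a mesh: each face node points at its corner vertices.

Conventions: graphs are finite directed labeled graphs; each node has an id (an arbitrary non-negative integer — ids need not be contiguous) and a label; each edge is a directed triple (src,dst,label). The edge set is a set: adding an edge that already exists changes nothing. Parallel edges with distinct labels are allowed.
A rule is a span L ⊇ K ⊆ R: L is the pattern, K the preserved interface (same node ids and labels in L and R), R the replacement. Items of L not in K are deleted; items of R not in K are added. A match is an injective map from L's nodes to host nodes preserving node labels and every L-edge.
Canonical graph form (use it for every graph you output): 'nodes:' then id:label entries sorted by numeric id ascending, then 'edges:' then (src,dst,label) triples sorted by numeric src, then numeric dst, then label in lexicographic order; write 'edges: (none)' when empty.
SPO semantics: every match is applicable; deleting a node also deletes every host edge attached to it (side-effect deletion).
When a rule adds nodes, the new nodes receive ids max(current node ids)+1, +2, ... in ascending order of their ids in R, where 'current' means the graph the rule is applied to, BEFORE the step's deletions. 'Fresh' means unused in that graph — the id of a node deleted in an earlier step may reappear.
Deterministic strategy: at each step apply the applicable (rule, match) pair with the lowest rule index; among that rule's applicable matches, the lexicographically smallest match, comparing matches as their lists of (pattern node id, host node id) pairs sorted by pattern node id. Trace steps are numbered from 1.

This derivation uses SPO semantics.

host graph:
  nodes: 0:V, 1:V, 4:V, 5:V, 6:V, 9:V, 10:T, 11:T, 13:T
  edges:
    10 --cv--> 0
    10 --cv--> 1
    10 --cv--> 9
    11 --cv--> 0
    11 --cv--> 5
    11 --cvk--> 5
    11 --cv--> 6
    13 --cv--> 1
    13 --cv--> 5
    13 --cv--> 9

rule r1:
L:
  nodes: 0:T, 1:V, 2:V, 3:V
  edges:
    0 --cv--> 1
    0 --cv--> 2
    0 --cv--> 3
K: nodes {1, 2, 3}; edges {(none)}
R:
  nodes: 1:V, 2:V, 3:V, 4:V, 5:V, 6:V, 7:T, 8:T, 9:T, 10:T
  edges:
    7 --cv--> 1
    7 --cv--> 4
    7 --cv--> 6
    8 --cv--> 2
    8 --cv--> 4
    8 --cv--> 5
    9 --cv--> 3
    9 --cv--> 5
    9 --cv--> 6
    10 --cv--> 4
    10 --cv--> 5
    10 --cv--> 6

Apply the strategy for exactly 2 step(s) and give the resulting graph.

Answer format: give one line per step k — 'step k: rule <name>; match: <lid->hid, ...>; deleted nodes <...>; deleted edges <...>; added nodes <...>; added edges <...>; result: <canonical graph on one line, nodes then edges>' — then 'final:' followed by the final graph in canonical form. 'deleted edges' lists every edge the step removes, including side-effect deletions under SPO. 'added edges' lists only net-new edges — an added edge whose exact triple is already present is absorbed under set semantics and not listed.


step 1: rule r1; match: 0->10, 1->0, 2->1, 3->9; deleted nodes 10; deleted edges (10,0,cv); (10,1,cv); (10,9,cv); added nodes 14, 15, 16, 17, 18, 19, 20; added edges (17,0,cv); (17,14,cv); (17,16,cv); (18,1,cv); (18,14,cv); (18,15,cv); (19,9,cv); (19,15,cv); (19,16,cv); (20,14,cv); (20,15,cv); (20,16,cv); result: nodes: 0:V, 1:V, 4:V, 5:V, 6:V, 9:V, 11:T, 13:T, 14:V, 15:V, 16:V, 17:T, 18:T, 19:T, 20:T edges: (11,0,cv); (11,5,cv); (11,5,cvk); (11,6,cv); (13,1,cv); (13,5,cv); (13,9,cv); (17,0,cv); (17,14,cv); (17,16,cv); (18,1,cv); (18,14,cv); (18,15,cv); (19,9,cv); (19,15,cv); (19,16,cv); (20,14,cv); (20,15,cv); (20,16,cv)
step 2: rule r1; match: 0->11, 1->0, 2->5, 3->6; deleted nodes 11; deleted edges (11,0,cv); (11,5,cv); (11,5,cvk); (11,6,cv); added nodes 21, 22, 23, 24, 25, 26, 27; added edges (24,0,cv); (24,21,cv); (24,23,cv); (25,5,cv); (25,21,cv); (25,22,cv); (26,6,cv); (26,22,cv); (26,23,cv); (27,21,cv); (27,22,cv); (27,23,cv); result: nodes: 0:V, 1:V, 4:V, 5:V, 6:V, 9:V, 13:T, 14:V, 15:V, 16:V, 17:T, 18:T, 19:T, 20:T, 21:V, 22:V, 23:V, 24:T, 25:T, 26:T, 27:T edges: (13,1,cv); (13,5,cv); (13,9,cv); (17,0,cv); (17,14,cv); (17,16,cv); (18,1,cv); (18,14,cv); (18,15,cv); (19,9,cv); (19,15,cv); (19,16,cv); (20,14,cv); (20,15,cv); (20,16,cv); (24,0,cv); (24,21,cv); (24,23,cv); (25,5,cv); (25,21,cv); (25,22,cv); (26,6,cv); (26,22,cv); (26,23,cv); (27,21,cv); (27,22,cv); (27,23,cv)
final:
nodes: 0:V, 1:V, 4:V, 5:V, 6:V, 9:V, 13:T, 14:V, 15:V, 16:V, 17:T, 18:T, 19:T, 20:T, 21:V, 22:V, 23:V, 24:T, 25:T, 26:T, 27:T
edges: (13,1,cv); (13,5,cv); (13,9,cv); (17,0,cv); (17,14,cv); (17,16,cv); (18,1,cv); (18,14,cv); (18,15,cv); (19,9,cv); (19,15,cv); (19,16,cv); (20,14,cv); (20,15,cv); (20,16,cv); (24,0,cv); (24,21,cv); (24,23,cv); (25,5,cv); (25,21,cv); (25,22,cv); (26,6,cv); (26,22,cv); (26,23,cv); (27,21,cv); (27,22,cv); (27,23,cv)


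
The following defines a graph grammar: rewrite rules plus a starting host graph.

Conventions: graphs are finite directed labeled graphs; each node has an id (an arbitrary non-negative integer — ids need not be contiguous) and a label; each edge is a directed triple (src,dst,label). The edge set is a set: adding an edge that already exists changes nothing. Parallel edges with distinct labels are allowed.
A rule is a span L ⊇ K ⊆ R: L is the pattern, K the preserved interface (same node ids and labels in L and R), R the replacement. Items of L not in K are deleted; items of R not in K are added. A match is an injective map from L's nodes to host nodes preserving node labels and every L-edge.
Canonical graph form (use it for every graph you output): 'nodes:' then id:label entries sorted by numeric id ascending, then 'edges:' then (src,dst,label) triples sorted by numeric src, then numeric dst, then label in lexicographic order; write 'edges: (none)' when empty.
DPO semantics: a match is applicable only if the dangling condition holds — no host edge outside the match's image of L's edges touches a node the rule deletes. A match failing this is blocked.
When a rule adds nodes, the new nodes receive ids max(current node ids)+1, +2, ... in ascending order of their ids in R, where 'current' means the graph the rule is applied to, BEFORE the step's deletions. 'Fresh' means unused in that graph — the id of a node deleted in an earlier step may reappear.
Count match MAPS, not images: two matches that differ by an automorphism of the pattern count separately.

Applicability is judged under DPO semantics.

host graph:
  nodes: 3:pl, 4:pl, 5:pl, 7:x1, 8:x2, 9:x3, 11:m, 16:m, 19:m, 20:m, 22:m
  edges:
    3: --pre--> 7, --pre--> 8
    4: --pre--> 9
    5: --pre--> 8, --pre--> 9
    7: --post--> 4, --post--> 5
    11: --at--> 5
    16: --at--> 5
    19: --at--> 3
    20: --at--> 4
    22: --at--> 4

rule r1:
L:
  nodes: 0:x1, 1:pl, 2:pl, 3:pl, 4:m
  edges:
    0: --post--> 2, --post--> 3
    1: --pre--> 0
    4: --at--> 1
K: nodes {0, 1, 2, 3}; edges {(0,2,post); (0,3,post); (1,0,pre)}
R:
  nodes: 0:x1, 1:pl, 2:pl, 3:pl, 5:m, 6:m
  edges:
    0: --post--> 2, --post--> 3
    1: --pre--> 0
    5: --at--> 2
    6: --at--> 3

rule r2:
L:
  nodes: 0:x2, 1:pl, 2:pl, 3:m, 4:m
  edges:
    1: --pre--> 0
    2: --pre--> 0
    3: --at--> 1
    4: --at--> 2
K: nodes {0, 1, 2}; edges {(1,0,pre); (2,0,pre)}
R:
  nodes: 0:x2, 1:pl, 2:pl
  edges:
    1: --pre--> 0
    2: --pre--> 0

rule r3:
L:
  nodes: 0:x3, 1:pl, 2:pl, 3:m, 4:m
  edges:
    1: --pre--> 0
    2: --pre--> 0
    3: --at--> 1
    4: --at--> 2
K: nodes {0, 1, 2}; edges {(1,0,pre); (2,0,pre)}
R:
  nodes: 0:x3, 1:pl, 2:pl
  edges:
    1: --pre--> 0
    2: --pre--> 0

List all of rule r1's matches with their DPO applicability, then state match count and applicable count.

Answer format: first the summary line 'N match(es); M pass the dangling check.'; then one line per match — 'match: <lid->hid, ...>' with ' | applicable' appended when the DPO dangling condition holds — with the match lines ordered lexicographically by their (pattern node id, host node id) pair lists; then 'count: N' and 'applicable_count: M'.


2 match(es); 2 pass the dangling check.
match: 0->7, 1->3, 2->4, 3->5, 4->19 | applicable
match: 0->7, 1->3, 2->5, 3->4, 4->19 | applicable
count: 2
applicable_count: 2


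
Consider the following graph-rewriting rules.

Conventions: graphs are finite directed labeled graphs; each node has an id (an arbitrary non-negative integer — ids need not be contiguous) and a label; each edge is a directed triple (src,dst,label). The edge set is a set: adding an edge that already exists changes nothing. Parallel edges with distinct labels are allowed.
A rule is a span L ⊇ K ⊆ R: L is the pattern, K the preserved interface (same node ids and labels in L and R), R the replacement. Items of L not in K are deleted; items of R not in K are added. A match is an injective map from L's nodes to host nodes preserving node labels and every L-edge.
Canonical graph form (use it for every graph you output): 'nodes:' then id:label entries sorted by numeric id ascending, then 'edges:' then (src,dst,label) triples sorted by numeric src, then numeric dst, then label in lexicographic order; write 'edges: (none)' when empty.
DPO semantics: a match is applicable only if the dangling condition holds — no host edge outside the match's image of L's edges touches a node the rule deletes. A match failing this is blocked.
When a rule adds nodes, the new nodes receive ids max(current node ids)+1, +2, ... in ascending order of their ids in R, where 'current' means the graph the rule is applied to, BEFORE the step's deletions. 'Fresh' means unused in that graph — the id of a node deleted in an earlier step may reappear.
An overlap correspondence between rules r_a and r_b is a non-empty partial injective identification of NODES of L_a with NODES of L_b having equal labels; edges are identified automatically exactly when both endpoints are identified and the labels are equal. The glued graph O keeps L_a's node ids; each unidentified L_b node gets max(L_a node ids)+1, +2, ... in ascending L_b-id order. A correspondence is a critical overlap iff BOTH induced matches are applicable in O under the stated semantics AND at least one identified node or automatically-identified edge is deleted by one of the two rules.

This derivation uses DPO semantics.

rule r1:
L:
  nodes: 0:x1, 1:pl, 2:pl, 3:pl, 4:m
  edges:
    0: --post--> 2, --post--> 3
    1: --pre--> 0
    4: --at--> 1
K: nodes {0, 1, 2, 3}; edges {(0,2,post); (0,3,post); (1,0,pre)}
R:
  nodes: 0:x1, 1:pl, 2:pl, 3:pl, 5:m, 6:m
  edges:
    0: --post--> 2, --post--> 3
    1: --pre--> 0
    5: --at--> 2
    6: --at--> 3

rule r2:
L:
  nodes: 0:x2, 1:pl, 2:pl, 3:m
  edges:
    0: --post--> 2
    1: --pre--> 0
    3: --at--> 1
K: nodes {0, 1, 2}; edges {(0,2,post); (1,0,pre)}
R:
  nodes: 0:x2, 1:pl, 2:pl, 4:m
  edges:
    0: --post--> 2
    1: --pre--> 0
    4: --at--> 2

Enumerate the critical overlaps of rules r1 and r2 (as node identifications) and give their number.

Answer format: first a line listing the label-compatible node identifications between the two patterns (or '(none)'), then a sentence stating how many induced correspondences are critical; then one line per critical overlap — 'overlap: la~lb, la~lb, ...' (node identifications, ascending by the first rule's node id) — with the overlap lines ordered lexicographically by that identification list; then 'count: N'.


label-compatible node identifications between L(r1) and L(r2): 1~1, 1~2, 2~1, 2~2, 3~1, 3~2, 4~3
3 of the induced correspondences are critical overlaps of r1 and r2.
overlap: 1~1, 2~2, 4~3
overlap: 1~1, 3~2, 4~3
overlap: 1~1, 4~3
count: 3
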